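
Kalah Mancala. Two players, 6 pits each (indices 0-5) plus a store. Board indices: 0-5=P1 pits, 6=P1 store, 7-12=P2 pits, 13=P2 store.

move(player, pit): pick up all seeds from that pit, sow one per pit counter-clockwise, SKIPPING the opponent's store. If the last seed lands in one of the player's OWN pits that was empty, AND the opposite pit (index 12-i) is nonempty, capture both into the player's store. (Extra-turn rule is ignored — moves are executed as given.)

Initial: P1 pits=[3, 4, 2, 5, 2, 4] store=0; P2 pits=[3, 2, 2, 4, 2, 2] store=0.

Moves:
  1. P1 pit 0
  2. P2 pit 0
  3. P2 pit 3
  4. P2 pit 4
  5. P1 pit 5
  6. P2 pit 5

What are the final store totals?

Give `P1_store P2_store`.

Answer: 1 3

Derivation:
Move 1: P1 pit0 -> P1=[0,5,3,6,2,4](0) P2=[3,2,2,4,2,2](0)
Move 2: P2 pit0 -> P1=[0,5,3,6,2,4](0) P2=[0,3,3,5,2,2](0)
Move 3: P2 pit3 -> P1=[1,6,3,6,2,4](0) P2=[0,3,3,0,3,3](1)
Move 4: P2 pit4 -> P1=[2,6,3,6,2,4](0) P2=[0,3,3,0,0,4](2)
Move 5: P1 pit5 -> P1=[2,6,3,6,2,0](1) P2=[1,4,4,0,0,4](2)
Move 6: P2 pit5 -> P1=[3,7,4,6,2,0](1) P2=[1,4,4,0,0,0](3)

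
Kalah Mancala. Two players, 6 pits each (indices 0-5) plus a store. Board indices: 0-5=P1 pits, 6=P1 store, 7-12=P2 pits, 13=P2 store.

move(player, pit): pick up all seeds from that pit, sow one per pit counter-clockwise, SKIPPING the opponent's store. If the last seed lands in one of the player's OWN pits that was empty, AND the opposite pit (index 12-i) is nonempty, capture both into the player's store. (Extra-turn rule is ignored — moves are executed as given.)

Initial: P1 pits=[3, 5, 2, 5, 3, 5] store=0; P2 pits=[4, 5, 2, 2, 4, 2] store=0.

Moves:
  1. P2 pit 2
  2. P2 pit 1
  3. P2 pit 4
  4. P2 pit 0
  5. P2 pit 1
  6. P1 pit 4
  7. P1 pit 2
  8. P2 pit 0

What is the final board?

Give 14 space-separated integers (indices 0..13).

Answer: 4 0 0 7 0 7 1 0 0 3 5 0 4 11

Derivation:
Move 1: P2 pit2 -> P1=[3,5,2,5,3,5](0) P2=[4,5,0,3,5,2](0)
Move 2: P2 pit1 -> P1=[3,5,2,5,3,5](0) P2=[4,0,1,4,6,3](1)
Move 3: P2 pit4 -> P1=[4,6,3,6,3,5](0) P2=[4,0,1,4,0,4](2)
Move 4: P2 pit0 -> P1=[4,0,3,6,3,5](0) P2=[0,1,2,5,0,4](9)
Move 5: P2 pit1 -> P1=[4,0,3,6,3,5](0) P2=[0,0,3,5,0,4](9)
Move 6: P1 pit4 -> P1=[4,0,3,6,0,6](1) P2=[1,0,3,5,0,4](9)
Move 7: P1 pit2 -> P1=[4,0,0,7,1,7](1) P2=[1,0,3,5,0,4](9)
Move 8: P2 pit0 -> P1=[4,0,0,7,0,7](1) P2=[0,0,3,5,0,4](11)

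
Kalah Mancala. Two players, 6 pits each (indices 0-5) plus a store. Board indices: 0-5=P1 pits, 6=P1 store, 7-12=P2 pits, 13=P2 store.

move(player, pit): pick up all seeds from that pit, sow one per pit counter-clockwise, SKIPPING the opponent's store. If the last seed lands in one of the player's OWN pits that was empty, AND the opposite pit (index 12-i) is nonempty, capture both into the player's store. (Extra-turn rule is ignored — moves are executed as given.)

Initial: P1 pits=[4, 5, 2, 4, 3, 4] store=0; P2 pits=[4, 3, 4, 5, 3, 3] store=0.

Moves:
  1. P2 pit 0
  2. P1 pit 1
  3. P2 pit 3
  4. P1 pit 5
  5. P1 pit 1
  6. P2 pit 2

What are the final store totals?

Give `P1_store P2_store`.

Answer: 2 2

Derivation:
Move 1: P2 pit0 -> P1=[4,5,2,4,3,4](0) P2=[0,4,5,6,4,3](0)
Move 2: P1 pit1 -> P1=[4,0,3,5,4,5](1) P2=[0,4,5,6,4,3](0)
Move 3: P2 pit3 -> P1=[5,1,4,5,4,5](1) P2=[0,4,5,0,5,4](1)
Move 4: P1 pit5 -> P1=[5,1,4,5,4,0](2) P2=[1,5,6,1,5,4](1)
Move 5: P1 pit1 -> P1=[5,0,5,5,4,0](2) P2=[1,5,6,1,5,4](1)
Move 6: P2 pit2 -> P1=[6,1,5,5,4,0](2) P2=[1,5,0,2,6,5](2)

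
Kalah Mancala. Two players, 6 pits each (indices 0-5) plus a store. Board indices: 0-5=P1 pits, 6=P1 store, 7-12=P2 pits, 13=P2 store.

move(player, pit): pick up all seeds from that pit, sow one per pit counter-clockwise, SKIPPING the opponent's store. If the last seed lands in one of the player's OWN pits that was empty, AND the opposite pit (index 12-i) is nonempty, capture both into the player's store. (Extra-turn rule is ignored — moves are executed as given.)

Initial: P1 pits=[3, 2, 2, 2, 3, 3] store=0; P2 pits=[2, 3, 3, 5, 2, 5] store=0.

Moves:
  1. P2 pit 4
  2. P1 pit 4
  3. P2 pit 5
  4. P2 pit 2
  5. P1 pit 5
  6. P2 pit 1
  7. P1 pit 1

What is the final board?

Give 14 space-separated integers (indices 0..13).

Answer: 0 0 4 4 2 0 2 4 0 2 7 2 1 7

Derivation:
Move 1: P2 pit4 -> P1=[3,2,2,2,3,3](0) P2=[2,3,3,5,0,6](1)
Move 2: P1 pit4 -> P1=[3,2,2,2,0,4](1) P2=[3,3,3,5,0,6](1)
Move 3: P2 pit5 -> P1=[4,3,3,3,1,4](1) P2=[3,3,3,5,0,0](2)
Move 4: P2 pit2 -> P1=[0,3,3,3,1,4](1) P2=[3,3,0,6,1,0](7)
Move 5: P1 pit5 -> P1=[0,3,3,3,1,0](2) P2=[4,4,1,6,1,0](7)
Move 6: P2 pit1 -> P1=[0,3,3,3,1,0](2) P2=[4,0,2,7,2,1](7)
Move 7: P1 pit1 -> P1=[0,0,4,4,2,0](2) P2=[4,0,2,7,2,1](7)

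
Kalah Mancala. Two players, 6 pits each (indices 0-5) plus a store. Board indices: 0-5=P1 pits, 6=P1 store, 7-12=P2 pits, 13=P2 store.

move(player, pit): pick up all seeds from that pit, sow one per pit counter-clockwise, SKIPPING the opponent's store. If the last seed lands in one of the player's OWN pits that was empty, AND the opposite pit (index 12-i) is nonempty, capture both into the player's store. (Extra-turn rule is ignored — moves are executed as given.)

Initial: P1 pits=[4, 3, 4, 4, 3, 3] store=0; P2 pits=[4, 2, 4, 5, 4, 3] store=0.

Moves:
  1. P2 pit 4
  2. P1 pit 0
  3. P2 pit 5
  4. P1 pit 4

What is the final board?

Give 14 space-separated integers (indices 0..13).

Move 1: P2 pit4 -> P1=[5,4,4,4,3,3](0) P2=[4,2,4,5,0,4](1)
Move 2: P1 pit0 -> P1=[0,5,5,5,4,4](0) P2=[4,2,4,5,0,4](1)
Move 3: P2 pit5 -> P1=[1,6,6,5,4,4](0) P2=[4,2,4,5,0,0](2)
Move 4: P1 pit4 -> P1=[1,6,6,5,0,5](1) P2=[5,3,4,5,0,0](2)

Answer: 1 6 6 5 0 5 1 5 3 4 5 0 0 2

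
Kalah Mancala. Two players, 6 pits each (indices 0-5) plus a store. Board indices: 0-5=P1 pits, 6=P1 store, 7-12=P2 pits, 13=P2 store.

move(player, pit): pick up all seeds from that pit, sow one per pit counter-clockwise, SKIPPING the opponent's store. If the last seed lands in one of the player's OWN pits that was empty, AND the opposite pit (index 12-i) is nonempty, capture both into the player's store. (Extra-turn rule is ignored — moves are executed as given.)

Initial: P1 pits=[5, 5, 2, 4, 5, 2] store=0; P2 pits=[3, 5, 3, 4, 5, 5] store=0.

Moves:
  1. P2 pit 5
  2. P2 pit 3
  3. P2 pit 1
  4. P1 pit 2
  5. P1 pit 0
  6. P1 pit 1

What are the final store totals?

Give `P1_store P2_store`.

Answer: 2 3

Derivation:
Move 1: P2 pit5 -> P1=[6,6,3,5,5,2](0) P2=[3,5,3,4,5,0](1)
Move 2: P2 pit3 -> P1=[7,6,3,5,5,2](0) P2=[3,5,3,0,6,1](2)
Move 3: P2 pit1 -> P1=[7,6,3,5,5,2](0) P2=[3,0,4,1,7,2](3)
Move 4: P1 pit2 -> P1=[7,6,0,6,6,3](0) P2=[3,0,4,1,7,2](3)
Move 5: P1 pit0 -> P1=[0,7,1,7,7,4](1) P2=[4,0,4,1,7,2](3)
Move 6: P1 pit1 -> P1=[0,0,2,8,8,5](2) P2=[5,1,4,1,7,2](3)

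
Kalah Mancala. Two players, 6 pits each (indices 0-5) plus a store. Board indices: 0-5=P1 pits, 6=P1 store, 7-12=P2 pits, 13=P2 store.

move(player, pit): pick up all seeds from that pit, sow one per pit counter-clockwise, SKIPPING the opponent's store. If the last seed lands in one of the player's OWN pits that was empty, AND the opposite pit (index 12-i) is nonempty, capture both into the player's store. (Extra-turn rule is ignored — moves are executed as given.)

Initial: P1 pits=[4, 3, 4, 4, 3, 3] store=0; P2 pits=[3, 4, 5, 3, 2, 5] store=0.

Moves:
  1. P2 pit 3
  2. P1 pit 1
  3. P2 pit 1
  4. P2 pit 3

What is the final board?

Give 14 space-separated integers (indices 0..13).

Answer: 4 0 5 5 4 3 0 3 0 6 0 5 7 1

Derivation:
Move 1: P2 pit3 -> P1=[4,3,4,4,3,3](0) P2=[3,4,5,0,3,6](1)
Move 2: P1 pit1 -> P1=[4,0,5,5,4,3](0) P2=[3,4,5,0,3,6](1)
Move 3: P2 pit1 -> P1=[4,0,5,5,4,3](0) P2=[3,0,6,1,4,7](1)
Move 4: P2 pit3 -> P1=[4,0,5,5,4,3](0) P2=[3,0,6,0,5,7](1)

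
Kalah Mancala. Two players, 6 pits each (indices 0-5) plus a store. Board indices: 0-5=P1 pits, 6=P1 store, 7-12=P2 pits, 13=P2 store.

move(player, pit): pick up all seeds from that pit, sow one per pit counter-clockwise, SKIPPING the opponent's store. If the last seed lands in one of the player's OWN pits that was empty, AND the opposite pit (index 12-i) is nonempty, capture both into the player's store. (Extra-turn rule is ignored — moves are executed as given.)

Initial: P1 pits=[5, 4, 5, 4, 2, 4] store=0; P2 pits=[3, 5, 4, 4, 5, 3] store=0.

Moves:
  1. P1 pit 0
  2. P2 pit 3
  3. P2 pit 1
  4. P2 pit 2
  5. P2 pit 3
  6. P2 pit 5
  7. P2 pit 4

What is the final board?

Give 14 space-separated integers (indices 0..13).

Move 1: P1 pit0 -> P1=[0,5,6,5,3,5](0) P2=[3,5,4,4,5,3](0)
Move 2: P2 pit3 -> P1=[1,5,6,5,3,5](0) P2=[3,5,4,0,6,4](1)
Move 3: P2 pit1 -> P1=[1,5,6,5,3,5](0) P2=[3,0,5,1,7,5](2)
Move 4: P2 pit2 -> P1=[2,5,6,5,3,5](0) P2=[3,0,0,2,8,6](3)
Move 5: P2 pit3 -> P1=[2,5,6,5,3,5](0) P2=[3,0,0,0,9,7](3)
Move 6: P2 pit5 -> P1=[3,6,7,6,4,6](0) P2=[3,0,0,0,9,0](4)
Move 7: P2 pit4 -> P1=[4,7,8,7,5,7](0) P2=[4,0,0,0,0,1](5)

Answer: 4 7 8 7 5 7 0 4 0 0 0 0 1 5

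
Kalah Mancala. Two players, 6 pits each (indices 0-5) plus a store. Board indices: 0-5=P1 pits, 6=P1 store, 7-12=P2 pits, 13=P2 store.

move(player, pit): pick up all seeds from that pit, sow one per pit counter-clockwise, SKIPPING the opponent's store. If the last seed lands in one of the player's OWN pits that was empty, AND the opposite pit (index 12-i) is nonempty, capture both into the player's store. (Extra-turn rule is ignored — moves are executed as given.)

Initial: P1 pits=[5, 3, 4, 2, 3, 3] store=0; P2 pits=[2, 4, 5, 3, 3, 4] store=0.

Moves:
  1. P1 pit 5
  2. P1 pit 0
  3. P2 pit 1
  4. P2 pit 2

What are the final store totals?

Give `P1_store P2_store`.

Answer: 5 2

Derivation:
Move 1: P1 pit5 -> P1=[5,3,4,2,3,0](1) P2=[3,5,5,3,3,4](0)
Move 2: P1 pit0 -> P1=[0,4,5,3,4,0](5) P2=[0,5,5,3,3,4](0)
Move 3: P2 pit1 -> P1=[0,4,5,3,4,0](5) P2=[0,0,6,4,4,5](1)
Move 4: P2 pit2 -> P1=[1,5,5,3,4,0](5) P2=[0,0,0,5,5,6](2)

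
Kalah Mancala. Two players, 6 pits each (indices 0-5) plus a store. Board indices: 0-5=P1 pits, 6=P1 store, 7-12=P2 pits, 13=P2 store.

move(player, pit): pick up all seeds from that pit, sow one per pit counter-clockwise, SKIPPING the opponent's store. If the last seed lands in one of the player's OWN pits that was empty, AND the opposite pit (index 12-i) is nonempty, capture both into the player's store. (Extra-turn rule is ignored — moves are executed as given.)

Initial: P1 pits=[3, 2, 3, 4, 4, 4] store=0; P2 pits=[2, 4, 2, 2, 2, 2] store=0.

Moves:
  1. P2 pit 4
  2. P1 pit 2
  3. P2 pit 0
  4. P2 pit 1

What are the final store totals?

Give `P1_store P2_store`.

Move 1: P2 pit4 -> P1=[3,2,3,4,4,4](0) P2=[2,4,2,2,0,3](1)
Move 2: P1 pit2 -> P1=[3,2,0,5,5,5](0) P2=[2,4,2,2,0,3](1)
Move 3: P2 pit0 -> P1=[3,2,0,5,5,5](0) P2=[0,5,3,2,0,3](1)
Move 4: P2 pit1 -> P1=[3,2,0,5,5,5](0) P2=[0,0,4,3,1,4](2)

Answer: 0 2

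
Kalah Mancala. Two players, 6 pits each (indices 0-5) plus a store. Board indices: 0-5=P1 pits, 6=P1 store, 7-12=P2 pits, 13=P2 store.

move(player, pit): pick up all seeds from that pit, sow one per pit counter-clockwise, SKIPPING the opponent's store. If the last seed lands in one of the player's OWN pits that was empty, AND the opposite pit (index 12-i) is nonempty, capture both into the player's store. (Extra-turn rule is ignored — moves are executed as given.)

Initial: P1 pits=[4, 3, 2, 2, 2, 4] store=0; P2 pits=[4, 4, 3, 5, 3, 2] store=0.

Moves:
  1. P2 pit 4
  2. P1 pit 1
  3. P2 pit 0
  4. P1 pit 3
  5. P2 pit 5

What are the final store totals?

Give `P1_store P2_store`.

Move 1: P2 pit4 -> P1=[5,3,2,2,2,4](0) P2=[4,4,3,5,0,3](1)
Move 2: P1 pit1 -> P1=[5,0,3,3,3,4](0) P2=[4,4,3,5,0,3](1)
Move 3: P2 pit0 -> P1=[5,0,3,3,3,4](0) P2=[0,5,4,6,1,3](1)
Move 4: P1 pit3 -> P1=[5,0,3,0,4,5](1) P2=[0,5,4,6,1,3](1)
Move 5: P2 pit5 -> P1=[6,1,3,0,4,5](1) P2=[0,5,4,6,1,0](2)

Answer: 1 2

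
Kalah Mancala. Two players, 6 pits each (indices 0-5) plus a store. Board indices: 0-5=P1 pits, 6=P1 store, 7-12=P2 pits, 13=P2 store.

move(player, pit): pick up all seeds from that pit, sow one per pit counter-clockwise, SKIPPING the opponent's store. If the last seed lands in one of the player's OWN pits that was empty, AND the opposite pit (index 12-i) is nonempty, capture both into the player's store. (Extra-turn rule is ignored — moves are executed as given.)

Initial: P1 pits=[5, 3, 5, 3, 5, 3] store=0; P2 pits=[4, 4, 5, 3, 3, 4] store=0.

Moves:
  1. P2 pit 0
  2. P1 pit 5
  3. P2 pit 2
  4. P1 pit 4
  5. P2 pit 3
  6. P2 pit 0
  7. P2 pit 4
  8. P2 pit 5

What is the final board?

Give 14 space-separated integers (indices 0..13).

Answer: 9 7 7 5 1 2 2 0 8 2 0 0 0 4

Derivation:
Move 1: P2 pit0 -> P1=[5,3,5,3,5,3](0) P2=[0,5,6,4,4,4](0)
Move 2: P1 pit5 -> P1=[5,3,5,3,5,0](1) P2=[1,6,6,4,4,4](0)
Move 3: P2 pit2 -> P1=[6,4,5,3,5,0](1) P2=[1,6,0,5,5,5](1)
Move 4: P1 pit4 -> P1=[6,4,5,3,0,1](2) P2=[2,7,1,5,5,5](1)
Move 5: P2 pit3 -> P1=[7,5,5,3,0,1](2) P2=[2,7,1,0,6,6](2)
Move 6: P2 pit0 -> P1=[7,5,5,3,0,1](2) P2=[0,8,2,0,6,6](2)
Move 7: P2 pit4 -> P1=[8,6,6,4,0,1](2) P2=[0,8,2,0,0,7](3)
Move 8: P2 pit5 -> P1=[9,7,7,5,1,2](2) P2=[0,8,2,0,0,0](4)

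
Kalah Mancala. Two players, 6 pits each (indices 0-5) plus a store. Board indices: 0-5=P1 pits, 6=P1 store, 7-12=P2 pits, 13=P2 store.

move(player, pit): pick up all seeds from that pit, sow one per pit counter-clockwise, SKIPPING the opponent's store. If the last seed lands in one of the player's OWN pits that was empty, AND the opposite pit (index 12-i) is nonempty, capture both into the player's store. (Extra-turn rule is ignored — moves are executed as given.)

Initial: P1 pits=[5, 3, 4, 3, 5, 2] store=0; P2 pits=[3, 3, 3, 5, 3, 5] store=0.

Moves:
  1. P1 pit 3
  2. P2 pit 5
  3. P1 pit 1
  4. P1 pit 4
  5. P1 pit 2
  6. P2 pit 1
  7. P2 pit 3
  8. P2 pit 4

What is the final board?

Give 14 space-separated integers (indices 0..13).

Move 1: P1 pit3 -> P1=[5,3,4,0,6,3](1) P2=[3,3,3,5,3,5](0)
Move 2: P2 pit5 -> P1=[6,4,5,1,6,3](1) P2=[3,3,3,5,3,0](1)
Move 3: P1 pit1 -> P1=[6,0,6,2,7,4](1) P2=[3,3,3,5,3,0](1)
Move 4: P1 pit4 -> P1=[6,0,6,2,0,5](2) P2=[4,4,4,6,4,0](1)
Move 5: P1 pit2 -> P1=[6,0,0,3,1,6](3) P2=[5,5,4,6,4,0](1)
Move 6: P2 pit1 -> P1=[6,0,0,3,1,6](3) P2=[5,0,5,7,5,1](2)
Move 7: P2 pit3 -> P1=[7,1,1,4,1,6](3) P2=[5,0,5,0,6,2](3)
Move 8: P2 pit4 -> P1=[8,2,2,5,1,6](3) P2=[5,0,5,0,0,3](4)

Answer: 8 2 2 5 1 6 3 5 0 5 0 0 3 4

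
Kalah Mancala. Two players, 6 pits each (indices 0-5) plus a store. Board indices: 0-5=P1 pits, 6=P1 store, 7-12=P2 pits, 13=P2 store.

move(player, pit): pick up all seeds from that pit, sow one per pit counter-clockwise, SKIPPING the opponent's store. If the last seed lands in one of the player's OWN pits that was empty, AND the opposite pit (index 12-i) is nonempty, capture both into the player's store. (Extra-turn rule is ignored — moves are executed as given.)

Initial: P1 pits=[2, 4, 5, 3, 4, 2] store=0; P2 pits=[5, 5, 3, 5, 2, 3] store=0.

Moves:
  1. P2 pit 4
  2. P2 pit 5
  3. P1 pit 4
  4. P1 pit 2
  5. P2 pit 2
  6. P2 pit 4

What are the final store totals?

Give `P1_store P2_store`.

Answer: 2 6

Derivation:
Move 1: P2 pit4 -> P1=[2,4,5,3,4,2](0) P2=[5,5,3,5,0,4](1)
Move 2: P2 pit5 -> P1=[3,5,6,3,4,2](0) P2=[5,5,3,5,0,0](2)
Move 3: P1 pit4 -> P1=[3,5,6,3,0,3](1) P2=[6,6,3,5,0,0](2)
Move 4: P1 pit2 -> P1=[3,5,0,4,1,4](2) P2=[7,7,3,5,0,0](2)
Move 5: P2 pit2 -> P1=[0,5,0,4,1,4](2) P2=[7,7,0,6,1,0](6)
Move 6: P2 pit4 -> P1=[0,5,0,4,1,4](2) P2=[7,7,0,6,0,1](6)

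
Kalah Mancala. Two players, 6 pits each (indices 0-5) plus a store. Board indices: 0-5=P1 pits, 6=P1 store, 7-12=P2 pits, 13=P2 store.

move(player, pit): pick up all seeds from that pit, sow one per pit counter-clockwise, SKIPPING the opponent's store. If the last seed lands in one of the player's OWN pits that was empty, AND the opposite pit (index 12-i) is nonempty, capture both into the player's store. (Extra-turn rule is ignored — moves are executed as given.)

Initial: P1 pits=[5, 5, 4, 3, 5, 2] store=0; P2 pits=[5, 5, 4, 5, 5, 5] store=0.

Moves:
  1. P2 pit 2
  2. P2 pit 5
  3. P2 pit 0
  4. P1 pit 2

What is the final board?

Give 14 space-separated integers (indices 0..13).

Move 1: P2 pit2 -> P1=[5,5,4,3,5,2](0) P2=[5,5,0,6,6,6](1)
Move 2: P2 pit5 -> P1=[6,6,5,4,6,2](0) P2=[5,5,0,6,6,0](2)
Move 3: P2 pit0 -> P1=[0,6,5,4,6,2](0) P2=[0,6,1,7,7,0](9)
Move 4: P1 pit2 -> P1=[0,6,0,5,7,3](1) P2=[1,6,1,7,7,0](9)

Answer: 0 6 0 5 7 3 1 1 6 1 7 7 0 9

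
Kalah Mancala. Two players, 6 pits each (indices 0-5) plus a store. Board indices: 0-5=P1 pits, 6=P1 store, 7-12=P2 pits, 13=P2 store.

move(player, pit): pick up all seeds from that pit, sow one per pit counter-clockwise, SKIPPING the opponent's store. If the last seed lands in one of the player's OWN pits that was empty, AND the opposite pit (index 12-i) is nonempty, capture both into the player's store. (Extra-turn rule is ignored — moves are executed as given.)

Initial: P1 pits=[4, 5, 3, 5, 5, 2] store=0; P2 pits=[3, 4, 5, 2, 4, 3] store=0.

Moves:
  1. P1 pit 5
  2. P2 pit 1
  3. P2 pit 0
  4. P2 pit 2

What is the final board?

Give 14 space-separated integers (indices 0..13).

Move 1: P1 pit5 -> P1=[4,5,3,5,5,0](1) P2=[4,4,5,2,4,3](0)
Move 2: P2 pit1 -> P1=[4,5,3,5,5,0](1) P2=[4,0,6,3,5,4](0)
Move 3: P2 pit0 -> P1=[4,5,3,5,5,0](1) P2=[0,1,7,4,6,4](0)
Move 4: P2 pit2 -> P1=[5,6,4,5,5,0](1) P2=[0,1,0,5,7,5](1)

Answer: 5 6 4 5 5 0 1 0 1 0 5 7 5 1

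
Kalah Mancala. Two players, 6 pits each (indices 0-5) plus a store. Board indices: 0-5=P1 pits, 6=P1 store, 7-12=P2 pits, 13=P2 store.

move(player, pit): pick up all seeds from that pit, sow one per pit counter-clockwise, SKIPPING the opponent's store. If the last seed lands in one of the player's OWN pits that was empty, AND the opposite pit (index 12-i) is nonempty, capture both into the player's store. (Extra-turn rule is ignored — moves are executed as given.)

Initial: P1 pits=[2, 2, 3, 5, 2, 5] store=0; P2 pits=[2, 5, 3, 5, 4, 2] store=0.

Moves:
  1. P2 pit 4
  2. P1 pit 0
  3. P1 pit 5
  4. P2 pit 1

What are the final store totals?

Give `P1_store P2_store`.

Move 1: P2 pit4 -> P1=[3,3,3,5,2,5](0) P2=[2,5,3,5,0,3](1)
Move 2: P1 pit0 -> P1=[0,4,4,6,2,5](0) P2=[2,5,3,5,0,3](1)
Move 3: P1 pit5 -> P1=[0,4,4,6,2,0](1) P2=[3,6,4,6,0,3](1)
Move 4: P2 pit1 -> P1=[1,4,4,6,2,0](1) P2=[3,0,5,7,1,4](2)

Answer: 1 2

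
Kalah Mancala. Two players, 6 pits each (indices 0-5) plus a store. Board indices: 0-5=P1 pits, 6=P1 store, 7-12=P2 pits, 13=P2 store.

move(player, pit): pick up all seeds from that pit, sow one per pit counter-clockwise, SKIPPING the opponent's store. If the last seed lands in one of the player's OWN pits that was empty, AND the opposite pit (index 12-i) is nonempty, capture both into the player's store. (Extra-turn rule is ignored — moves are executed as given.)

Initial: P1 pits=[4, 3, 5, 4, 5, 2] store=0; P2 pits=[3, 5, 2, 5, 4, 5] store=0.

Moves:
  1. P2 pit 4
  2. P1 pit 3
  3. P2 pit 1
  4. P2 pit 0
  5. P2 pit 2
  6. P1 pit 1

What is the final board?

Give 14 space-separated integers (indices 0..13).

Answer: 5 0 6 1 7 4 1 0 1 0 8 3 8 3

Derivation:
Move 1: P2 pit4 -> P1=[5,4,5,4,5,2](0) P2=[3,5,2,5,0,6](1)
Move 2: P1 pit3 -> P1=[5,4,5,0,6,3](1) P2=[4,5,2,5,0,6](1)
Move 3: P2 pit1 -> P1=[5,4,5,0,6,3](1) P2=[4,0,3,6,1,7](2)
Move 4: P2 pit0 -> P1=[5,4,5,0,6,3](1) P2=[0,1,4,7,2,7](2)
Move 5: P2 pit2 -> P1=[5,4,5,0,6,3](1) P2=[0,1,0,8,3,8](3)
Move 6: P1 pit1 -> P1=[5,0,6,1,7,4](1) P2=[0,1,0,8,3,8](3)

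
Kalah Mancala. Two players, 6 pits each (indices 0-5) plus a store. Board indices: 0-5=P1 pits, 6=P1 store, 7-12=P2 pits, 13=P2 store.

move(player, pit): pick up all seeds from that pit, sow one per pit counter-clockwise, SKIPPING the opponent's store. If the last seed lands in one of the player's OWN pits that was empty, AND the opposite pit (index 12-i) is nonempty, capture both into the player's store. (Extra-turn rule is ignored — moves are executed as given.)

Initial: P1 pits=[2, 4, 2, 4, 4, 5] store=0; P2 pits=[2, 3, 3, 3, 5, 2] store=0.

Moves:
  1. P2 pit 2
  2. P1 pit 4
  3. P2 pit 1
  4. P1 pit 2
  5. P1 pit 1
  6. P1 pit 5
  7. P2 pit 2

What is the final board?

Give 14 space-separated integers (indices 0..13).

Move 1: P2 pit2 -> P1=[2,4,2,4,4,5](0) P2=[2,3,0,4,6,3](0)
Move 2: P1 pit4 -> P1=[2,4,2,4,0,6](1) P2=[3,4,0,4,6,3](0)
Move 3: P2 pit1 -> P1=[2,4,2,4,0,6](1) P2=[3,0,1,5,7,4](0)
Move 4: P1 pit2 -> P1=[2,4,0,5,1,6](1) P2=[3,0,1,5,7,4](0)
Move 5: P1 pit1 -> P1=[2,0,1,6,2,7](1) P2=[3,0,1,5,7,4](0)
Move 6: P1 pit5 -> P1=[2,0,1,6,2,0](2) P2=[4,1,2,6,8,5](0)
Move 7: P2 pit2 -> P1=[2,0,1,6,2,0](2) P2=[4,1,0,7,9,5](0)

Answer: 2 0 1 6 2 0 2 4 1 0 7 9 5 0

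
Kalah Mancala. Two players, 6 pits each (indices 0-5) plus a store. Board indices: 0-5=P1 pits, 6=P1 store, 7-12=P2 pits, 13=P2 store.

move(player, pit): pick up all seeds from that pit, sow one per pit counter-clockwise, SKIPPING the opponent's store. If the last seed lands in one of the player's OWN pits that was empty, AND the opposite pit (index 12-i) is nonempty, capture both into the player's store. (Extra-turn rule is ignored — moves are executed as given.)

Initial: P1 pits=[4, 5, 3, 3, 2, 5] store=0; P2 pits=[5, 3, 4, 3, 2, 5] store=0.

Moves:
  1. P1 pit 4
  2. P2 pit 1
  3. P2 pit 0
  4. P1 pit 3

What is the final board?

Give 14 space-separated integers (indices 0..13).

Move 1: P1 pit4 -> P1=[4,5,3,3,0,6](1) P2=[5,3,4,3,2,5](0)
Move 2: P2 pit1 -> P1=[4,5,3,3,0,6](1) P2=[5,0,5,4,3,5](0)
Move 3: P2 pit0 -> P1=[4,5,3,3,0,6](1) P2=[0,1,6,5,4,6](0)
Move 4: P1 pit3 -> P1=[4,5,3,0,1,7](2) P2=[0,1,6,5,4,6](0)

Answer: 4 5 3 0 1 7 2 0 1 6 5 4 6 0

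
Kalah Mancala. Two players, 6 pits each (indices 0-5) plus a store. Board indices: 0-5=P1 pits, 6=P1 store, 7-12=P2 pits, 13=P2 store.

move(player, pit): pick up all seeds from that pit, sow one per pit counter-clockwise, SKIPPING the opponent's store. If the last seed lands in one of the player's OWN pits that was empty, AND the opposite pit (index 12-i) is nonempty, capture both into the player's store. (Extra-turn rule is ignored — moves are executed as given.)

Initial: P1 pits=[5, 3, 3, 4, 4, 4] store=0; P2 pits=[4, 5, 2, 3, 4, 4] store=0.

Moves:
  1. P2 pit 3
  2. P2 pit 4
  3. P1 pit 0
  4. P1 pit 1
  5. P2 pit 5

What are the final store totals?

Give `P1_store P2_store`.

Move 1: P2 pit3 -> P1=[5,3,3,4,4,4](0) P2=[4,5,2,0,5,5](1)
Move 2: P2 pit4 -> P1=[6,4,4,4,4,4](0) P2=[4,5,2,0,0,6](2)
Move 3: P1 pit0 -> P1=[0,5,5,5,5,5](1) P2=[4,5,2,0,0,6](2)
Move 4: P1 pit1 -> P1=[0,0,6,6,6,6](2) P2=[4,5,2,0,0,6](2)
Move 5: P2 pit5 -> P1=[1,1,7,7,7,6](2) P2=[4,5,2,0,0,0](3)

Answer: 2 3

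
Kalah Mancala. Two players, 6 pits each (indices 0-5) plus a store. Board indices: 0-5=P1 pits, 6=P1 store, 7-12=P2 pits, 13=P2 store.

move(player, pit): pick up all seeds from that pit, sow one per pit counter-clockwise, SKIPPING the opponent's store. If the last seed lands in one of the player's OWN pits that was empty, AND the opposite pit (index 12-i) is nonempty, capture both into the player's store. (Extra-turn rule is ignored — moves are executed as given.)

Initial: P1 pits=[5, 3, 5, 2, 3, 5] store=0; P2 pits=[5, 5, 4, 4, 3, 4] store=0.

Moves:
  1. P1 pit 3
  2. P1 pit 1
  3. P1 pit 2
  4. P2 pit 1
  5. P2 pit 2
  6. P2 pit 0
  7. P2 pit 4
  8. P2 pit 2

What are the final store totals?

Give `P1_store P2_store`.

Move 1: P1 pit3 -> P1=[5,3,5,0,4,6](0) P2=[5,5,4,4,3,4](0)
Move 2: P1 pit1 -> P1=[5,0,6,1,5,6](0) P2=[5,5,4,4,3,4](0)
Move 3: P1 pit2 -> P1=[5,0,0,2,6,7](1) P2=[6,6,4,4,3,4](0)
Move 4: P2 pit1 -> P1=[6,0,0,2,6,7](1) P2=[6,0,5,5,4,5](1)
Move 5: P2 pit2 -> P1=[7,0,0,2,6,7](1) P2=[6,0,0,6,5,6](2)
Move 6: P2 pit0 -> P1=[7,0,0,2,6,7](1) P2=[0,1,1,7,6,7](3)
Move 7: P2 pit4 -> P1=[8,1,1,3,6,7](1) P2=[0,1,1,7,0,8](4)
Move 8: P2 pit2 -> P1=[8,1,1,3,6,7](1) P2=[0,1,0,8,0,8](4)

Answer: 1 4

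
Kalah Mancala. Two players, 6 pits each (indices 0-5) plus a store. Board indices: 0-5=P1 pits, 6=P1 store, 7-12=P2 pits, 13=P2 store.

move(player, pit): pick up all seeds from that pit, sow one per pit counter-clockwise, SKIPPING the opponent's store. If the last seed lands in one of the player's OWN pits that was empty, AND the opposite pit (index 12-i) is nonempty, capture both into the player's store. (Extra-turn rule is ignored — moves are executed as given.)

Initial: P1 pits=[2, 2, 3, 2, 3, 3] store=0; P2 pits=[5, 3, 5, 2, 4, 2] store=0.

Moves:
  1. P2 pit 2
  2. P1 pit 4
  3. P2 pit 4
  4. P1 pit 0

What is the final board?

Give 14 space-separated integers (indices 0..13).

Move 1: P2 pit2 -> P1=[3,2,3,2,3,3](0) P2=[5,3,0,3,5,3](1)
Move 2: P1 pit4 -> P1=[3,2,3,2,0,4](1) P2=[6,3,0,3,5,3](1)
Move 3: P2 pit4 -> P1=[4,3,4,2,0,4](1) P2=[6,3,0,3,0,4](2)
Move 4: P1 pit0 -> P1=[0,4,5,3,0,4](5) P2=[6,0,0,3,0,4](2)

Answer: 0 4 5 3 0 4 5 6 0 0 3 0 4 2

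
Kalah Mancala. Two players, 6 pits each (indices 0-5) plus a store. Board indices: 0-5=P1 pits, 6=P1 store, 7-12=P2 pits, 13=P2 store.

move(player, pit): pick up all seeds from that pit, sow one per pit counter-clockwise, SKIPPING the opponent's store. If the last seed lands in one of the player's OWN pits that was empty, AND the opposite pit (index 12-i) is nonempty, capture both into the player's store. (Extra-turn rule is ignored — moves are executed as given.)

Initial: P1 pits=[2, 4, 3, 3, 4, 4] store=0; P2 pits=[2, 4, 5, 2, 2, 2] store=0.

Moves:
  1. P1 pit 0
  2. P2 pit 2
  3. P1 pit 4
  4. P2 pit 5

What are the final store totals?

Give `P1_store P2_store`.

Move 1: P1 pit0 -> P1=[0,5,4,3,4,4](0) P2=[2,4,5,2,2,2](0)
Move 2: P2 pit2 -> P1=[1,5,4,3,4,4](0) P2=[2,4,0,3,3,3](1)
Move 3: P1 pit4 -> P1=[1,5,4,3,0,5](1) P2=[3,5,0,3,3,3](1)
Move 4: P2 pit5 -> P1=[2,6,4,3,0,5](1) P2=[3,5,0,3,3,0](2)

Answer: 1 2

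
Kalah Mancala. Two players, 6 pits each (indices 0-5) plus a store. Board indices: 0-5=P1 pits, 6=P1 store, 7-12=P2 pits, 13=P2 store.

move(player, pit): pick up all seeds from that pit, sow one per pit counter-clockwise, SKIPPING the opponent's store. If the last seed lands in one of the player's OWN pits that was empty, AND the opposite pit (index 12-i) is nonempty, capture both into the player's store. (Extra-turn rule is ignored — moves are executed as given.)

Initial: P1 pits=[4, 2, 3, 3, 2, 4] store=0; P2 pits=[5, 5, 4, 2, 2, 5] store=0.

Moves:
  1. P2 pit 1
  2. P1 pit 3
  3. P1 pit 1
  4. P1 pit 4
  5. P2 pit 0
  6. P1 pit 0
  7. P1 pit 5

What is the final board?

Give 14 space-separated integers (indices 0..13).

Answer: 0 1 5 1 0 0 11 1 1 2 5 5 7 2

Derivation:
Move 1: P2 pit1 -> P1=[4,2,3,3,2,4](0) P2=[5,0,5,3,3,6](1)
Move 2: P1 pit3 -> P1=[4,2,3,0,3,5](1) P2=[5,0,5,3,3,6](1)
Move 3: P1 pit1 -> P1=[4,0,4,0,3,5](7) P2=[5,0,0,3,3,6](1)
Move 4: P1 pit4 -> P1=[4,0,4,0,0,6](8) P2=[6,0,0,3,3,6](1)
Move 5: P2 pit0 -> P1=[4,0,4,0,0,6](8) P2=[0,1,1,4,4,7](2)
Move 6: P1 pit0 -> P1=[0,1,5,1,0,6](10) P2=[0,0,1,4,4,7](2)
Move 7: P1 pit5 -> P1=[0,1,5,1,0,0](11) P2=[1,1,2,5,5,7](2)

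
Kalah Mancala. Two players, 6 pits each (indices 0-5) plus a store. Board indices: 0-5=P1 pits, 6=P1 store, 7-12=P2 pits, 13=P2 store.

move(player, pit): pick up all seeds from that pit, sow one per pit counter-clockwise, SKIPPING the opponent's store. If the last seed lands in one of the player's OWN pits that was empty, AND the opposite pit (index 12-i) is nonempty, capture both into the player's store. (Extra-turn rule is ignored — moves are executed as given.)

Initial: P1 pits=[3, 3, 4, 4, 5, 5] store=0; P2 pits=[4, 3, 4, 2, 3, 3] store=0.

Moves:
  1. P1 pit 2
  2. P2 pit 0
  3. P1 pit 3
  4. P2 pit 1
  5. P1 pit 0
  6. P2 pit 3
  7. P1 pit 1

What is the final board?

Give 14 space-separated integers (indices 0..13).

Answer: 1 0 2 1 8 8 9 1 0 0 0 6 5 2

Derivation:
Move 1: P1 pit2 -> P1=[3,3,0,5,6,6](1) P2=[4,3,4,2,3,3](0)
Move 2: P2 pit0 -> P1=[3,3,0,5,6,6](1) P2=[0,4,5,3,4,3](0)
Move 3: P1 pit3 -> P1=[3,3,0,0,7,7](2) P2=[1,5,5,3,4,3](0)
Move 4: P2 pit1 -> P1=[3,3,0,0,7,7](2) P2=[1,0,6,4,5,4](1)
Move 5: P1 pit0 -> P1=[0,4,1,0,7,7](9) P2=[1,0,0,4,5,4](1)
Move 6: P2 pit3 -> P1=[1,4,1,0,7,7](9) P2=[1,0,0,0,6,5](2)
Move 7: P1 pit1 -> P1=[1,0,2,1,8,8](9) P2=[1,0,0,0,6,5](2)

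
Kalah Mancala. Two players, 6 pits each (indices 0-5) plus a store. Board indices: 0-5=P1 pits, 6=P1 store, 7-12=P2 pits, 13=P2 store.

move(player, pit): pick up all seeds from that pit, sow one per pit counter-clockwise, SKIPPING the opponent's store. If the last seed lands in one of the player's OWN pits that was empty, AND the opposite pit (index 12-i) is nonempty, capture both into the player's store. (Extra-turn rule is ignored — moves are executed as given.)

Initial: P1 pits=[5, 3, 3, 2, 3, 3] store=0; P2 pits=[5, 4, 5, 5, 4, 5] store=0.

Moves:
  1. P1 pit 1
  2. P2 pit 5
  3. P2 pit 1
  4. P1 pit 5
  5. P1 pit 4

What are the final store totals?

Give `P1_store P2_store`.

Move 1: P1 pit1 -> P1=[5,0,4,3,4,3](0) P2=[5,4,5,5,4,5](0)
Move 2: P2 pit5 -> P1=[6,1,5,4,4,3](0) P2=[5,4,5,5,4,0](1)
Move 3: P2 pit1 -> P1=[0,1,5,4,4,3](0) P2=[5,0,6,6,5,0](8)
Move 4: P1 pit5 -> P1=[0,1,5,4,4,0](1) P2=[6,1,6,6,5,0](8)
Move 5: P1 pit4 -> P1=[0,1,5,4,0,1](2) P2=[7,2,6,6,5,0](8)

Answer: 2 8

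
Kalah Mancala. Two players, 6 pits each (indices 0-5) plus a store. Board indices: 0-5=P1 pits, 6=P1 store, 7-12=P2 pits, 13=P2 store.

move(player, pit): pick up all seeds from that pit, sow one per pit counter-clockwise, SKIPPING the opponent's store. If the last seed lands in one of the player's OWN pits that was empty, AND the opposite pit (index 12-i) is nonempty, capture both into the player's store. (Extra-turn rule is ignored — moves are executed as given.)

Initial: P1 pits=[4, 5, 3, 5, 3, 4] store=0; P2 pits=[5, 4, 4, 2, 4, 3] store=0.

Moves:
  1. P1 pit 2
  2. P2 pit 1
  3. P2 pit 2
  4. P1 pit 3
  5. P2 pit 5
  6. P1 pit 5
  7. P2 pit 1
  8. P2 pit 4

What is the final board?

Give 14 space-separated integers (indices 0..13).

Answer: 7 7 2 2 6 0 2 7 0 3 6 0 1 3

Derivation:
Move 1: P1 pit2 -> P1=[4,5,0,6,4,5](0) P2=[5,4,4,2,4,3](0)
Move 2: P2 pit1 -> P1=[4,5,0,6,4,5](0) P2=[5,0,5,3,5,4](0)
Move 3: P2 pit2 -> P1=[5,5,0,6,4,5](0) P2=[5,0,0,4,6,5](1)
Move 4: P1 pit3 -> P1=[5,5,0,0,5,6](1) P2=[6,1,1,4,6,5](1)
Move 5: P2 pit5 -> P1=[6,6,1,1,5,6](1) P2=[6,1,1,4,6,0](2)
Move 6: P1 pit5 -> P1=[6,6,1,1,5,0](2) P2=[7,2,2,5,7,0](2)
Move 7: P2 pit1 -> P1=[6,6,1,1,5,0](2) P2=[7,0,3,6,7,0](2)
Move 8: P2 pit4 -> P1=[7,7,2,2,6,0](2) P2=[7,0,3,6,0,1](3)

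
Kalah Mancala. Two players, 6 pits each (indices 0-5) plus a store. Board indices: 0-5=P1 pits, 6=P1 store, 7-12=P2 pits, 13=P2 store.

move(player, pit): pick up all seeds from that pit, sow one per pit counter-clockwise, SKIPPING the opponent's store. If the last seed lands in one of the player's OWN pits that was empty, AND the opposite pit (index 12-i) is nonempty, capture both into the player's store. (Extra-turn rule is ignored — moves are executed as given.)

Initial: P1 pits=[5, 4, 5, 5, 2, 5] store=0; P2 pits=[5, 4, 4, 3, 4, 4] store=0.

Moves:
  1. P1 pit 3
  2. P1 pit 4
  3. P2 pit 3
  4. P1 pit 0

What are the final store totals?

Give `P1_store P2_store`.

Answer: 2 1

Derivation:
Move 1: P1 pit3 -> P1=[5,4,5,0,3,6](1) P2=[6,5,4,3,4,4](0)
Move 2: P1 pit4 -> P1=[5,4,5,0,0,7](2) P2=[7,5,4,3,4,4](0)
Move 3: P2 pit3 -> P1=[5,4,5,0,0,7](2) P2=[7,5,4,0,5,5](1)
Move 4: P1 pit0 -> P1=[0,5,6,1,1,8](2) P2=[7,5,4,0,5,5](1)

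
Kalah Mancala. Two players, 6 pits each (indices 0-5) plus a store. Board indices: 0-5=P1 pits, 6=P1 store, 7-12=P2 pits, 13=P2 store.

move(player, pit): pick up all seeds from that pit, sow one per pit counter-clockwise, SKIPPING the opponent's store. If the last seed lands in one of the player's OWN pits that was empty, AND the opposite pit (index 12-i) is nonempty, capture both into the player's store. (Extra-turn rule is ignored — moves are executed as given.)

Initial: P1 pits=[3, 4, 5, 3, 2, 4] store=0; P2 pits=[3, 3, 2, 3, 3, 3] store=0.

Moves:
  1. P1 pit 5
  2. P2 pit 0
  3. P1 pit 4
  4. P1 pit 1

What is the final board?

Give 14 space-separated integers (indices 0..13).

Answer: 3 0 6 4 1 2 2 0 5 4 4 4 3 0

Derivation:
Move 1: P1 pit5 -> P1=[3,4,5,3,2,0](1) P2=[4,4,3,3,3,3](0)
Move 2: P2 pit0 -> P1=[3,4,5,3,2,0](1) P2=[0,5,4,4,4,3](0)
Move 3: P1 pit4 -> P1=[3,4,5,3,0,1](2) P2=[0,5,4,4,4,3](0)
Move 4: P1 pit1 -> P1=[3,0,6,4,1,2](2) P2=[0,5,4,4,4,3](0)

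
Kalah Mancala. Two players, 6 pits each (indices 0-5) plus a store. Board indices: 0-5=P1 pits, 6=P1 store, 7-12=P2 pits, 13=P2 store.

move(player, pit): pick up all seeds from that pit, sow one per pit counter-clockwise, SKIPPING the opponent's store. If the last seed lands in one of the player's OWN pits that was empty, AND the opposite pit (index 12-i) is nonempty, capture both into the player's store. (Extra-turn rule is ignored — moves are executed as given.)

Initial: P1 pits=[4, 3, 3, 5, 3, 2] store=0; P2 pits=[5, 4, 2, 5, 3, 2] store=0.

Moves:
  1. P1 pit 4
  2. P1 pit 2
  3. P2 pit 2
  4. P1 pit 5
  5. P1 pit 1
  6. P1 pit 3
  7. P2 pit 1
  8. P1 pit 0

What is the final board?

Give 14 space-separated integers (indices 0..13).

Move 1: P1 pit4 -> P1=[4,3,3,5,0,3](1) P2=[6,4,2,5,3,2](0)
Move 2: P1 pit2 -> P1=[4,3,0,6,1,4](1) P2=[6,4,2,5,3,2](0)
Move 3: P2 pit2 -> P1=[4,3,0,6,1,4](1) P2=[6,4,0,6,4,2](0)
Move 4: P1 pit5 -> P1=[4,3,0,6,1,0](2) P2=[7,5,1,6,4,2](0)
Move 5: P1 pit1 -> P1=[4,0,1,7,2,0](2) P2=[7,5,1,6,4,2](0)
Move 6: P1 pit3 -> P1=[4,0,1,0,3,1](3) P2=[8,6,2,7,4,2](0)
Move 7: P2 pit1 -> P1=[5,0,1,0,3,1](3) P2=[8,0,3,8,5,3](1)
Move 8: P1 pit0 -> P1=[0,1,2,1,4,2](3) P2=[8,0,3,8,5,3](1)

Answer: 0 1 2 1 4 2 3 8 0 3 8 5 3 1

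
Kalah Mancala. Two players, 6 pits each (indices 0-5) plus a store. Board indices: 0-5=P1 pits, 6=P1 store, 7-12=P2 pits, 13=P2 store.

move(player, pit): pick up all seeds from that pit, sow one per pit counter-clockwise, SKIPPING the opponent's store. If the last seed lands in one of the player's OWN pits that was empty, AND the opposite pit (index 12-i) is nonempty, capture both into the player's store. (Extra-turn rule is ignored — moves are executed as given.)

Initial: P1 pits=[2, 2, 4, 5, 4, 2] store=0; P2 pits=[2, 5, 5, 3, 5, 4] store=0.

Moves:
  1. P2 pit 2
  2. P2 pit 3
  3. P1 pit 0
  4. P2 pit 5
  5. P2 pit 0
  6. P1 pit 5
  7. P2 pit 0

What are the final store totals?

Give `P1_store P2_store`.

Move 1: P2 pit2 -> P1=[3,2,4,5,4,2](0) P2=[2,5,0,4,6,5](1)
Move 2: P2 pit3 -> P1=[4,2,4,5,4,2](0) P2=[2,5,0,0,7,6](2)
Move 3: P1 pit0 -> P1=[0,3,5,6,5,2](0) P2=[2,5,0,0,7,6](2)
Move 4: P2 pit5 -> P1=[1,4,6,7,6,2](0) P2=[2,5,0,0,7,0](3)
Move 5: P2 pit0 -> P1=[1,4,6,0,6,2](0) P2=[0,6,0,0,7,0](11)
Move 6: P1 pit5 -> P1=[1,4,6,0,6,0](1) P2=[1,6,0,0,7,0](11)
Move 7: P2 pit0 -> P1=[1,4,6,0,6,0](1) P2=[0,7,0,0,7,0](11)

Answer: 1 11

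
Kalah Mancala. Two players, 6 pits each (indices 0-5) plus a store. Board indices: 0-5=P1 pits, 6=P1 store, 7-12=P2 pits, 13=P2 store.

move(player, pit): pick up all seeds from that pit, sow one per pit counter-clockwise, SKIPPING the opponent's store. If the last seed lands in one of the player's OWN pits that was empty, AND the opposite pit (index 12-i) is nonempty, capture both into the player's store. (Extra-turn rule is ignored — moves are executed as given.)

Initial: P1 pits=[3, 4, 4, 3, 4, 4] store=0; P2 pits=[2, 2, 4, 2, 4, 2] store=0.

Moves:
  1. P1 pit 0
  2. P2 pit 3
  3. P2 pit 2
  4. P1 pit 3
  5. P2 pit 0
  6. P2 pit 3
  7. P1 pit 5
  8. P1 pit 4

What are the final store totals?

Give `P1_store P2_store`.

Answer: 3 1

Derivation:
Move 1: P1 pit0 -> P1=[0,5,5,4,4,4](0) P2=[2,2,4,2,4,2](0)
Move 2: P2 pit3 -> P1=[0,5,5,4,4,4](0) P2=[2,2,4,0,5,3](0)
Move 3: P2 pit2 -> P1=[0,5,5,4,4,4](0) P2=[2,2,0,1,6,4](1)
Move 4: P1 pit3 -> P1=[0,5,5,0,5,5](1) P2=[3,2,0,1,6,4](1)
Move 5: P2 pit0 -> P1=[0,5,5,0,5,5](1) P2=[0,3,1,2,6,4](1)
Move 6: P2 pit3 -> P1=[0,5,5,0,5,5](1) P2=[0,3,1,0,7,5](1)
Move 7: P1 pit5 -> P1=[0,5,5,0,5,0](2) P2=[1,4,2,1,7,5](1)
Move 8: P1 pit4 -> P1=[0,5,5,0,0,1](3) P2=[2,5,3,1,7,5](1)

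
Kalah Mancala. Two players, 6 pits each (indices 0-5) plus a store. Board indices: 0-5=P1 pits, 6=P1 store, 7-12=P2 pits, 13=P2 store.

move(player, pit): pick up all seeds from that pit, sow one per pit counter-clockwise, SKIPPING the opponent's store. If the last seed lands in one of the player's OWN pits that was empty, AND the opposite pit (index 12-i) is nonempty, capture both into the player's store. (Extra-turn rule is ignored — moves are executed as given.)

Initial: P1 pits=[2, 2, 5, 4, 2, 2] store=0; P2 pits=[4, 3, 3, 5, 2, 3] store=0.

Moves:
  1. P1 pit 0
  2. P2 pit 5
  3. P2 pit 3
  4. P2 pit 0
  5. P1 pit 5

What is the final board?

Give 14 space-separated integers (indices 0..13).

Move 1: P1 pit0 -> P1=[0,3,6,4,2,2](0) P2=[4,3,3,5,2,3](0)
Move 2: P2 pit5 -> P1=[1,4,6,4,2,2](0) P2=[4,3,3,5,2,0](1)
Move 3: P2 pit3 -> P1=[2,5,6,4,2,2](0) P2=[4,3,3,0,3,1](2)
Move 4: P2 pit0 -> P1=[2,5,6,4,2,2](0) P2=[0,4,4,1,4,1](2)
Move 5: P1 pit5 -> P1=[2,5,6,4,2,0](1) P2=[1,4,4,1,4,1](2)

Answer: 2 5 6 4 2 0 1 1 4 4 1 4 1 2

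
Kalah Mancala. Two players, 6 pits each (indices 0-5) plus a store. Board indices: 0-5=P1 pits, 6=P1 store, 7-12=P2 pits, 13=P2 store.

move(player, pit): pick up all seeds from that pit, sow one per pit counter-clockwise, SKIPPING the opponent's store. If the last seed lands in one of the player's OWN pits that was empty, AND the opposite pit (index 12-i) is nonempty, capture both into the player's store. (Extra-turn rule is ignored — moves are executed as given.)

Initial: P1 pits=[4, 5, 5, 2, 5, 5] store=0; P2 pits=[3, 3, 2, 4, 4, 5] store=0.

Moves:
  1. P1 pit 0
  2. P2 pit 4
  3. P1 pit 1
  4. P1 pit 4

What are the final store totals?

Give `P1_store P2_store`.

Move 1: P1 pit0 -> P1=[0,6,6,3,6,5](0) P2=[3,3,2,4,4,5](0)
Move 2: P2 pit4 -> P1=[1,7,6,3,6,5](0) P2=[3,3,2,4,0,6](1)
Move 3: P1 pit1 -> P1=[1,0,7,4,7,6](1) P2=[4,4,2,4,0,6](1)
Move 4: P1 pit4 -> P1=[1,0,7,4,0,7](2) P2=[5,5,3,5,1,6](1)

Answer: 2 1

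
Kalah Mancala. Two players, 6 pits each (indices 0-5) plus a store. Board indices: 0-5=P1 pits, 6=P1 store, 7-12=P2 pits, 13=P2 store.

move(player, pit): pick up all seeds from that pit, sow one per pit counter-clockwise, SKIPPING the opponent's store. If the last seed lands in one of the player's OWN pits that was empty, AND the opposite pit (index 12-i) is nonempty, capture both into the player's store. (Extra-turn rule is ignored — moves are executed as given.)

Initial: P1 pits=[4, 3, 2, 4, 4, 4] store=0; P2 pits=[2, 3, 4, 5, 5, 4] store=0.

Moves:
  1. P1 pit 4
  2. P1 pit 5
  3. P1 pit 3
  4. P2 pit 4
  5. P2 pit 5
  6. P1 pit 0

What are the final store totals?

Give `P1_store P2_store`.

Move 1: P1 pit4 -> P1=[4,3,2,4,0,5](1) P2=[3,4,4,5,5,4](0)
Move 2: P1 pit5 -> P1=[4,3,2,4,0,0](2) P2=[4,5,5,6,5,4](0)
Move 3: P1 pit3 -> P1=[4,3,2,0,1,1](3) P2=[5,5,5,6,5,4](0)
Move 4: P2 pit4 -> P1=[5,4,3,0,1,1](3) P2=[5,5,5,6,0,5](1)
Move 5: P2 pit5 -> P1=[6,5,4,1,1,1](3) P2=[5,5,5,6,0,0](2)
Move 6: P1 pit0 -> P1=[0,6,5,2,2,2](4) P2=[5,5,5,6,0,0](2)

Answer: 4 2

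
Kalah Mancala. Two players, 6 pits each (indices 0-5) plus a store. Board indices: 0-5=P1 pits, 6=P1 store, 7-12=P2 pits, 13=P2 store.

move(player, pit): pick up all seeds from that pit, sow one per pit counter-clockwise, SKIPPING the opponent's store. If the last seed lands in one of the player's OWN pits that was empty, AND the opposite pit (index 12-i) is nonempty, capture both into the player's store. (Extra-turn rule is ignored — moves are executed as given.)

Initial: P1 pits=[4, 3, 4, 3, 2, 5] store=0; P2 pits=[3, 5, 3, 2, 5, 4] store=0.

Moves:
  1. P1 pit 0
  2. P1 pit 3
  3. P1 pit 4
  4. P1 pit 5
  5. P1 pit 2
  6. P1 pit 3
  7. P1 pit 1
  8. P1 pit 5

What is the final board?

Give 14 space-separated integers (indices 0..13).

Answer: 0 0 1 1 3 0 5 8 7 4 3 6 5 0

Derivation:
Move 1: P1 pit0 -> P1=[0,4,5,4,3,5](0) P2=[3,5,3,2,5,4](0)
Move 2: P1 pit3 -> P1=[0,4,5,0,4,6](1) P2=[4,5,3,2,5,4](0)
Move 3: P1 pit4 -> P1=[0,4,5,0,0,7](2) P2=[5,6,3,2,5,4](0)
Move 4: P1 pit5 -> P1=[0,4,5,0,0,0](3) P2=[6,7,4,3,6,5](0)
Move 5: P1 pit2 -> P1=[0,4,0,1,1,1](4) P2=[7,7,4,3,6,5](0)
Move 6: P1 pit3 -> P1=[0,4,0,0,2,1](4) P2=[7,7,4,3,6,5](0)
Move 7: P1 pit1 -> P1=[0,0,1,1,3,2](4) P2=[7,7,4,3,6,5](0)
Move 8: P1 pit5 -> P1=[0,0,1,1,3,0](5) P2=[8,7,4,3,6,5](0)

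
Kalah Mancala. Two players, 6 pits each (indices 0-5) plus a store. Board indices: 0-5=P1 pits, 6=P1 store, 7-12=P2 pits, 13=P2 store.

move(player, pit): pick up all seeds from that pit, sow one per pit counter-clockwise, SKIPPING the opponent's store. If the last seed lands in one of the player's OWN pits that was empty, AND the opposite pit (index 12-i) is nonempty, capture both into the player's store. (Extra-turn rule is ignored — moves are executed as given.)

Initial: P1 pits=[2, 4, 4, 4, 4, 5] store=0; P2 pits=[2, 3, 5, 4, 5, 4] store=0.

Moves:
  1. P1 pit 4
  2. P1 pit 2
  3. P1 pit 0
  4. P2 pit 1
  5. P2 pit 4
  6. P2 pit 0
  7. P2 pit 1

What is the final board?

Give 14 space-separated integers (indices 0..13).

Answer: 1 6 1 6 1 7 7 0 0 8 2 0 6 1

Derivation:
Move 1: P1 pit4 -> P1=[2,4,4,4,0,6](1) P2=[3,4,5,4,5,4](0)
Move 2: P1 pit2 -> P1=[2,4,0,5,1,7](2) P2=[3,4,5,4,5,4](0)
Move 3: P1 pit0 -> P1=[0,5,0,5,1,7](7) P2=[3,4,5,0,5,4](0)
Move 4: P2 pit1 -> P1=[0,5,0,5,1,7](7) P2=[3,0,6,1,6,5](0)
Move 5: P2 pit4 -> P1=[1,6,1,6,1,7](7) P2=[3,0,6,1,0,6](1)
Move 6: P2 pit0 -> P1=[1,6,1,6,1,7](7) P2=[0,1,7,2,0,6](1)
Move 7: P2 pit1 -> P1=[1,6,1,6,1,7](7) P2=[0,0,8,2,0,6](1)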